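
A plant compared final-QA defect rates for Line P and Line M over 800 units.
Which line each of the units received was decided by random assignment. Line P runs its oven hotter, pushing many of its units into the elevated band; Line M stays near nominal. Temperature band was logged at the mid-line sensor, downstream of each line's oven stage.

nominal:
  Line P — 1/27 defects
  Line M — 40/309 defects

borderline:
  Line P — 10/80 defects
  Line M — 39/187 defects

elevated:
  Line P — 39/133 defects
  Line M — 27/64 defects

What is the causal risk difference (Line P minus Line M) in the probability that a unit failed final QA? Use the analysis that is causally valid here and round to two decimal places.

+0.02

In-process temperature band lies on the pathway line → in-process temperature band → outcome, so adjusting for it blocks the indirect effect. For the total causal effect of line, use the unadjusted pooled rates.
The causal difference is the pooled difference: 0.208 − 0.189 = +0.019.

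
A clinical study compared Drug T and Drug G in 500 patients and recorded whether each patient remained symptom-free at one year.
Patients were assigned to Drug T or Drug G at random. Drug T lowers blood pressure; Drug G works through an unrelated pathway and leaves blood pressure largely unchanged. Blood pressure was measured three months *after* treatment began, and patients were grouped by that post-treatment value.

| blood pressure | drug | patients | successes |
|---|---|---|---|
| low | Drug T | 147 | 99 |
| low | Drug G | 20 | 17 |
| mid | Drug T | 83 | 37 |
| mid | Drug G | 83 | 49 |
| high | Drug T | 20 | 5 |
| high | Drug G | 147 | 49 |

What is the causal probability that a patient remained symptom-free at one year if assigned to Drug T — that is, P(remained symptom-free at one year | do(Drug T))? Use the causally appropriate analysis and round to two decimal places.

The distribution of blood pressure is itself part of what the drug does — it is an intermediate outcome. Holding it fixed would remove that part of the effect; the total effect is the pooled difference.
So P(outcome | do(Drug T)) is just the pooled rate for Drug T: 141/250 = 0.564.

0.56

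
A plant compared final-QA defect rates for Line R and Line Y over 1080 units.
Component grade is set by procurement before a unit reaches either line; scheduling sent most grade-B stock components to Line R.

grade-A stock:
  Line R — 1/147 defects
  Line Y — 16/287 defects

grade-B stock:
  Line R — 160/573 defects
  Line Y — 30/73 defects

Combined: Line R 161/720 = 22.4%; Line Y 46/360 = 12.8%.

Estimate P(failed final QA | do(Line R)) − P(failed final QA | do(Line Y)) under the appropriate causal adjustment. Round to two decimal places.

Here component grade is a common cause — it drives both which line a case falls under and the outcome. The crude comparison mixes populations; the stratum-specific rates are the causally relevant ones.
Adjusting over the population distribution of component grade: 0.402·(0.007−0.056) + 0.598·(0.279−0.411) = -0.098.

-0.10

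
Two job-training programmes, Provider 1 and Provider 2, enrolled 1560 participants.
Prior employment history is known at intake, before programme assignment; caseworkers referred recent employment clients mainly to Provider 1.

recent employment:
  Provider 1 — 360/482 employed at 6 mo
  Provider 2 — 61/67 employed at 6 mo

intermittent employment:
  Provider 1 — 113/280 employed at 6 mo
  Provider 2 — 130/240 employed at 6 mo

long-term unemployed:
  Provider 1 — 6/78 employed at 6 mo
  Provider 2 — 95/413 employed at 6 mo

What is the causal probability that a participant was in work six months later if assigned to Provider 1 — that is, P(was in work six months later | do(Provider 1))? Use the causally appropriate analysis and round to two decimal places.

0.42

Nothing the programme does changes prior employment history; the imbalance is an allocation artefact. With prior employment history also predicting the outcome, the pooled figure is confounded, and the within-stratum comparison is the causal one.
Standardising Provider 1 to the population prior employment history mix: 0.352·360/482 + 0.333·113/280 + 0.315·6/78 = 0.422.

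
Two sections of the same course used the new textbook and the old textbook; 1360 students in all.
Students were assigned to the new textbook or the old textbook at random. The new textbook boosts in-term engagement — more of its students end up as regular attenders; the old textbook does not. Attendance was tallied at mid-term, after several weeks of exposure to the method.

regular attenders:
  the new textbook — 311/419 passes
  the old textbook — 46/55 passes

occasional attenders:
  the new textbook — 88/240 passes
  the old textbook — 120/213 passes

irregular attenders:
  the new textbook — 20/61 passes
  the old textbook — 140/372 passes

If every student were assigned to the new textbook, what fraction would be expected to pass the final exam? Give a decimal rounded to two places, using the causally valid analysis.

0.58

The mid-term attendance-specific comparison favours the old textbook throughout, but the pooled figures favour the new textbook. The question is whether to condition on mid-term attendance.
The distribution of mid-term attendance is itself part of what the teaching method does — it is an intermediate outcome. Holding it fixed would remove that part of the effect; the total effect is the pooled difference.
So P(outcome | do(the new textbook)) is just the pooled rate for the new textbook: 419/720 = 0.582.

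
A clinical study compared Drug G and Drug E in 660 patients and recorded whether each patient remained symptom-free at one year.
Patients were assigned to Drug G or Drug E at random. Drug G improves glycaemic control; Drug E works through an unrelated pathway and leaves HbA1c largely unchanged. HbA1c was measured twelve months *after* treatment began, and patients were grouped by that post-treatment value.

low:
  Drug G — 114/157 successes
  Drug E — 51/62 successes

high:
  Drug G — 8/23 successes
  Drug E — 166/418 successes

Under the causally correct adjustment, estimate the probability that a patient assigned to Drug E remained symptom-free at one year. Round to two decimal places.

0.45

Within every HbA1c level Drug E has the higher rate, yet pooled Drug G does — Simpson's reversal.
Stratifying would compare drugs among patients the drugs themselves sorted into HbA1c groups — a form of selection on an intermediate. The unconditioned pooled rates give the total causal effect.
So P(outcome | do(Drug E)) is just the pooled rate for Drug E: 217/480 = 0.452.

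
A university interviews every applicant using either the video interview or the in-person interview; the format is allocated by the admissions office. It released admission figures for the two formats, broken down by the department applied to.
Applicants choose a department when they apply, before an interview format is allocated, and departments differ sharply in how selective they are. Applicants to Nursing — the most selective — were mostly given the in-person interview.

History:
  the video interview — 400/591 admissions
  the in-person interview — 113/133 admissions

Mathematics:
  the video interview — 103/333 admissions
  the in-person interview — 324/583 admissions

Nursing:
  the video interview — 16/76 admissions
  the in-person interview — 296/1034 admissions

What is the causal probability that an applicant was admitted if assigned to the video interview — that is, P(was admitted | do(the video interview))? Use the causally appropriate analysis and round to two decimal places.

0.37

Department differs across interview formats for reasons unrelated to any effect of the interview format itself, and it separately predicts the outcome — a classic confounder. We must compare within department levels.
Standardising the video interview to the population department mix: 0.263·400/591 + 0.333·103/333 + 0.404·16/76 = 0.366.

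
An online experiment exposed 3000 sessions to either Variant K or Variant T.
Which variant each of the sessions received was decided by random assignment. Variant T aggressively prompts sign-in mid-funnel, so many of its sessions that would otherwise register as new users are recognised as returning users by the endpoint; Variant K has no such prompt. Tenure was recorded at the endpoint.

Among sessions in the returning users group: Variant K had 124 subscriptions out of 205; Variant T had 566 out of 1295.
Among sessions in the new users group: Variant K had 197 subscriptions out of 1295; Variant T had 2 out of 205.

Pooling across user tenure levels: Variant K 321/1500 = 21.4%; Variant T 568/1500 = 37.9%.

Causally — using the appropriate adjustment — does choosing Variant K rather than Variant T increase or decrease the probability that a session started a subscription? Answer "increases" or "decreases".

Variant K is higher inside every user tenure stratum but Variant T is higher in aggregate. Whether to stratify depends on how user tenure relates to the variant.
Stratifying would compare variants among sessions the variants themselves sorted into user tenure groups — a form of selection on an intermediate. The unconditioned pooled rates give the total causal effect.
Pooled: Variant K 21.4% vs Variant T 37.9%; Variant T is higher overall.

decreases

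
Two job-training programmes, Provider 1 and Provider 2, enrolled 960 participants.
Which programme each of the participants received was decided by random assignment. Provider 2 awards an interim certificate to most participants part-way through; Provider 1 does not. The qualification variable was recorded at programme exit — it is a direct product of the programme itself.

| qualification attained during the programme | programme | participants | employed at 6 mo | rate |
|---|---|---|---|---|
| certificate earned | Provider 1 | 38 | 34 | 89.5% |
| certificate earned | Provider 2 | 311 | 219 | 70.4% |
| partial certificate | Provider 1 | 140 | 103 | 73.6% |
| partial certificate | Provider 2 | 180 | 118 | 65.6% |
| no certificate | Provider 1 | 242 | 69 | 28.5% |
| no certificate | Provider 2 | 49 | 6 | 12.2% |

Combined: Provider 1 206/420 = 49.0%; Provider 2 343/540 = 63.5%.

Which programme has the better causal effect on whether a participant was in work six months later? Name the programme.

Provider 2

Qualification attained during the programme is downstream of the programme. One should not condition on a consequence of treatment, so the overall rates are the right comparison.
Pooled: Provider 1 49.0% vs Provider 2 63.5%; Provider 2 is higher overall.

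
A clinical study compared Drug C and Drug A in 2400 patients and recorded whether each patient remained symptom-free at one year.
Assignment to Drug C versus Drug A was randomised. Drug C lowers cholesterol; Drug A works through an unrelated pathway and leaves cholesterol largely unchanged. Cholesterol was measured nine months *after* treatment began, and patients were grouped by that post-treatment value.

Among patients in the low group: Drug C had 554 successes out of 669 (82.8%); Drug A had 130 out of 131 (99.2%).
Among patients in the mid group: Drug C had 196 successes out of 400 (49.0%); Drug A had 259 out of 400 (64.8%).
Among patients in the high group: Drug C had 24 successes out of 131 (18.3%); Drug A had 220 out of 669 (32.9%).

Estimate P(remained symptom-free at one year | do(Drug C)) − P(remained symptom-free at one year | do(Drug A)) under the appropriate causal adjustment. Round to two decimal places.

The distribution of cholesterol is itself part of what the drug does — it is an intermediate outcome. Holding it fixed would remove that part of the effect; the total effect is the pooled difference.
The causal difference is the pooled difference: 0.645 − 0.507 = +0.138.

+0.14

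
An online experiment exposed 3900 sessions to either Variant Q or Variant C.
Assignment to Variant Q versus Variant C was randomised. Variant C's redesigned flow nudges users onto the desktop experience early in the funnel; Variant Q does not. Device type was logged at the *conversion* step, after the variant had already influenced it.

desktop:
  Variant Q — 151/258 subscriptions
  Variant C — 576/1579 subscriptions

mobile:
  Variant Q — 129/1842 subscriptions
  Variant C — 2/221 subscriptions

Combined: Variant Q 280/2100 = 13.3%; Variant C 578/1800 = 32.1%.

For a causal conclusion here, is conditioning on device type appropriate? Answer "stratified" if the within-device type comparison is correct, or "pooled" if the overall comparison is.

pooled

Device type is recorded after the variant and is itself shifted by it — it sits on the causal path from variant to outcome. Conditioning on a mediator would strip out part of the effect we want; the pooled comparison gives the total causal effect.
Pooled: Variant Q 13.3% vs Variant C 32.1%; Variant C is higher overall.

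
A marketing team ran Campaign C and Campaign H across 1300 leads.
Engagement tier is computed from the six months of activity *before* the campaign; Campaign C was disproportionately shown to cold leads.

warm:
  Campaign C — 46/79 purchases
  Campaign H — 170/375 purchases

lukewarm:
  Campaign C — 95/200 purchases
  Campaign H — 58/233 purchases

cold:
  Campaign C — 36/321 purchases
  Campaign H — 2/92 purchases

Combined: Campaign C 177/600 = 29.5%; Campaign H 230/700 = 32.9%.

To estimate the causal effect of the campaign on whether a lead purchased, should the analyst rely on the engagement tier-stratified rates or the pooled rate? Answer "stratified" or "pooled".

Engagement tier differs across campaigns for reasons unrelated to any effect of the campaign itself, and it separately predicts the outcome — a classic confounder. We must compare within engagement tier levels.
Within each level — warm: 58.2% vs 45.3%; lukewarm: 47.5% vs 24.9%; cold: 11.2% vs 2.2% — Campaign C is higher every time.

stratified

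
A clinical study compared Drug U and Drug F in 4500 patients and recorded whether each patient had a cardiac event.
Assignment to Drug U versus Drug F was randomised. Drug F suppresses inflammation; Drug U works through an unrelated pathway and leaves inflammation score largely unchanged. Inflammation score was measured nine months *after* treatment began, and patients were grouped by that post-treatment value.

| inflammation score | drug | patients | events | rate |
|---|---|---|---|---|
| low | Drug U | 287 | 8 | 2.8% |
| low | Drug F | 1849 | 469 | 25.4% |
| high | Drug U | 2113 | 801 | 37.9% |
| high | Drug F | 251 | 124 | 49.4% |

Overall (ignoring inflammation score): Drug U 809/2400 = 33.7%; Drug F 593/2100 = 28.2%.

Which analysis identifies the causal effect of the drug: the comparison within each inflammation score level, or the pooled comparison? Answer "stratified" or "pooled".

Drug U is lower inside every inflammation score stratum but Drug F is lower in aggregate. Whether to stratify depends on how inflammation score relates to the drug.
Inflammation score is downstream of the drug. One should not condition on a consequence of treatment, so the overall rates are the right comparison.
Pooled: Drug U 33.7% vs Drug F 28.2%; Drug F is lower overall.

pooled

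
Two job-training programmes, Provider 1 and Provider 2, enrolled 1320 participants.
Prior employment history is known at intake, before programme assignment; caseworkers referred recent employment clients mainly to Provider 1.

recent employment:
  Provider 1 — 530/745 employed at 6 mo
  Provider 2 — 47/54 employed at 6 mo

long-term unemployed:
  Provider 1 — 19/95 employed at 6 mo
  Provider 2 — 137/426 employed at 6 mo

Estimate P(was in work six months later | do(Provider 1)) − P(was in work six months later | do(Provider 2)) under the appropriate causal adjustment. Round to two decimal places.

-0.14

Within every prior employment history level Provider 2 has the higher rate, yet pooled Provider 1 does — Simpson's reversal.
Prior employment history satisfies the back-door criterion: it is not a descendant of the programme, and it blocks the spurious path from programme to outcome. Adjusting for it (i.e., using the within-prior employment history rates) gives the causal effect.
Adjusting over the population distribution of prior employment history: 0.605·(0.711−0.870) + 0.395·(0.200−0.322) = -0.144.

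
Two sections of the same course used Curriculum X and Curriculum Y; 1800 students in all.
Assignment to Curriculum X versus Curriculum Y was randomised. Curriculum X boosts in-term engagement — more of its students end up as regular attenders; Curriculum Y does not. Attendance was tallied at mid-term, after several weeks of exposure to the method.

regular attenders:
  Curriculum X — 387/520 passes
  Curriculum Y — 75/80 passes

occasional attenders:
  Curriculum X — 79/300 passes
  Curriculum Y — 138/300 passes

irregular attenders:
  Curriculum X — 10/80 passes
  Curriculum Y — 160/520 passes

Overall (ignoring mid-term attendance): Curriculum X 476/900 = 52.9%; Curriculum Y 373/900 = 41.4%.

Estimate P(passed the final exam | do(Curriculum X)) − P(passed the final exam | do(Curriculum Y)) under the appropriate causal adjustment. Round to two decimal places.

+0.11

The distribution of mid-term attendance is itself part of what the teaching method does — it is an intermediate outcome. Holding it fixed would remove that part of the effect; the total effect is the pooled difference.
The causal difference is the pooled difference: 0.529 − 0.414 = +0.114.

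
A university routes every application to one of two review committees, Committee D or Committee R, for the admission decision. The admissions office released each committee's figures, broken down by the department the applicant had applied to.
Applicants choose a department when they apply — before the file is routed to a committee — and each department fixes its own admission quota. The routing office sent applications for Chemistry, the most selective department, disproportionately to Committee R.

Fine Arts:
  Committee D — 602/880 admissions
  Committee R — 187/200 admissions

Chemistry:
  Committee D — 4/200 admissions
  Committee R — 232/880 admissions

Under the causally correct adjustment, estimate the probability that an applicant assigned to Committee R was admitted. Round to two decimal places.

Department satisfies the back-door criterion: it is not a descendant of the review committee, and it blocks the spurious path from review committee to outcome. Adjusting for it (i.e., using the within-department rates) gives the causal effect.
Standardising Committee R to the population department mix: 0.500·187/200 + 0.500·232/880 = 0.599.

0.60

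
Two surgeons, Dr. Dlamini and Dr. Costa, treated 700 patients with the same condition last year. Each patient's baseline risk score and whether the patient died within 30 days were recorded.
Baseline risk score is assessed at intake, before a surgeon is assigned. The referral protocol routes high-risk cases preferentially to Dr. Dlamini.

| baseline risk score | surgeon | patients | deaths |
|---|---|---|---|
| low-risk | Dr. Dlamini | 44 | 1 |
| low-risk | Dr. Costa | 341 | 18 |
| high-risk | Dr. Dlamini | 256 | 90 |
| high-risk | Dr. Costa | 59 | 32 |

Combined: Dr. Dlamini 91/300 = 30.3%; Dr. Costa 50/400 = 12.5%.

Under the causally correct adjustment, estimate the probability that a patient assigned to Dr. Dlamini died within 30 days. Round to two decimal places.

0.17

Dr. Dlamini is lower inside every baseline risk score stratum but Dr. Costa is lower in aggregate. Whether to stratify depends on how baseline risk score relates to the surgeon.
Nothing the surgeon does changes baseline risk score; the imbalance is an allocation artefact. With baseline risk score also predicting the outcome, the pooled figure is confounded, and the within-stratum comparison is the causal one.
Standardising Dr. Dlamini to the population baseline risk score mix: 0.550·1/44 + 0.450·90/256 = 0.171.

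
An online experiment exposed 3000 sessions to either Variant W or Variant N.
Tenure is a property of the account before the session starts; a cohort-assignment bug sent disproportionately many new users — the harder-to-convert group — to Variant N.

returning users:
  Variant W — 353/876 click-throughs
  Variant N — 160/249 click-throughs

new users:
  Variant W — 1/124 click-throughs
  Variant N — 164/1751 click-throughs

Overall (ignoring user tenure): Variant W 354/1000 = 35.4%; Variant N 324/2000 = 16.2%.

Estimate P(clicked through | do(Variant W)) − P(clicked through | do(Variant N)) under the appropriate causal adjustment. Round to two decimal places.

User tenure differs across variants for reasons unrelated to any effect of the variant itself, and it separately predicts the outcome — a classic confounder. We must compare within user tenure levels.
Adjusting over the population distribution of user tenure: 0.375·(0.403−0.643) + 0.625·(0.008−0.094) = -0.143.

-0.14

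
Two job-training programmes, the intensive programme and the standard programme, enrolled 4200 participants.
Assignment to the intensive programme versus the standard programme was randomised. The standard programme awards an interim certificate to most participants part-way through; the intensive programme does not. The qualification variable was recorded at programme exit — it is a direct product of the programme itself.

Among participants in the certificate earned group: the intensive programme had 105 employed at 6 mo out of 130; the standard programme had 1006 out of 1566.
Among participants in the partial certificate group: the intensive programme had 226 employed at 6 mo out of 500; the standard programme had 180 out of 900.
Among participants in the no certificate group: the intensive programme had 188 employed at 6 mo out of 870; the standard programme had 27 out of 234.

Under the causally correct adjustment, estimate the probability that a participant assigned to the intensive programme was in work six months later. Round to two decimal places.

0.35

The qualification attained during the programme-specific comparison favours the intensive programme throughout, but the pooled figures favour the standard programme. The question is whether to condition on qualification attained during the programme.
Qualification attained during the programme lies on the pathway programme → qualification attained during the programme → outcome, so adjusting for it blocks the indirect effect. For the total causal effect of programme, use the unadjusted pooled rates.
So P(outcome | do(the intensive programme)) is just the pooled rate for the intensive programme: 519/1500 = 0.346.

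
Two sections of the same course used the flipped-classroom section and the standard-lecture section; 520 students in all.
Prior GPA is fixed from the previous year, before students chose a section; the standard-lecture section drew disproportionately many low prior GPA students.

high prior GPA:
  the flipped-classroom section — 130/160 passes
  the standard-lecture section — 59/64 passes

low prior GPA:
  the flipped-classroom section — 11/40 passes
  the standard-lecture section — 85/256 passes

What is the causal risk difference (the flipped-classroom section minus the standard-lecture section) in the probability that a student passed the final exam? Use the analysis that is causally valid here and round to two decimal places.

The prior GPA band-specific comparison favours the standard-lecture section throughout, but the pooled figures favour the flipped-classroom section. The question is whether to condition on prior GPA band.
Prior GPA band is set before the teaching method has any effect — it is not caused by the teaching method — and it independently drives the outcome. That makes it a confounder, so the causal comparison is within prior GPA band levels.
Adjusting over the population distribution of prior GPA band: 0.431·(0.812−0.922) + 0.569·(0.275−0.332) = -0.080.

-0.08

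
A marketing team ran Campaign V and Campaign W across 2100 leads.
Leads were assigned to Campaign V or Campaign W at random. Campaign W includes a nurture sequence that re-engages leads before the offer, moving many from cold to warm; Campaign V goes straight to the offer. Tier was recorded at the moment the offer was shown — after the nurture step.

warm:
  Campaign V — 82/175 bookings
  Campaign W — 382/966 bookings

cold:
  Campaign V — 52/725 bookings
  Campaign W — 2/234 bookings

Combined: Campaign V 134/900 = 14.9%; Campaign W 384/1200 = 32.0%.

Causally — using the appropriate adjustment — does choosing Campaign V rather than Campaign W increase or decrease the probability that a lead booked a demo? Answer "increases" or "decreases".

Engagement tier lies on the pathway campaign → engagement tier → outcome, so adjusting for it blocks the indirect effect. For the total causal effect of campaign, use the unadjusted pooled rates.
Pooled: Campaign V 14.9% vs Campaign W 32.0%; Campaign W is higher overall.

decreases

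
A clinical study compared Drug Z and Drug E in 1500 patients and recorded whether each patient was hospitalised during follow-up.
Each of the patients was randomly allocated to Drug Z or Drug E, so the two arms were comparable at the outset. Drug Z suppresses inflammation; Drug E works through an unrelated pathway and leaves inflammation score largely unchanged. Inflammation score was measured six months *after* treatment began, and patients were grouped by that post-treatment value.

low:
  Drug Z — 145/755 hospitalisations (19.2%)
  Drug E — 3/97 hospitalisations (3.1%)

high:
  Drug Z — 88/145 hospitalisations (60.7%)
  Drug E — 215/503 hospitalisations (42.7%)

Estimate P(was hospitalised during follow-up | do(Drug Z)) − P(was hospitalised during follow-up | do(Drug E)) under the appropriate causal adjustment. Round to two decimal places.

Because the drug influences inflammation score, inflammation score is a post-treatment mediator, not a confounder. Stratifying on it would bias the estimate; the causal effect is the crude pooled difference.
The causal difference is the pooled difference: 0.259 − 0.363 = -0.104.

-0.10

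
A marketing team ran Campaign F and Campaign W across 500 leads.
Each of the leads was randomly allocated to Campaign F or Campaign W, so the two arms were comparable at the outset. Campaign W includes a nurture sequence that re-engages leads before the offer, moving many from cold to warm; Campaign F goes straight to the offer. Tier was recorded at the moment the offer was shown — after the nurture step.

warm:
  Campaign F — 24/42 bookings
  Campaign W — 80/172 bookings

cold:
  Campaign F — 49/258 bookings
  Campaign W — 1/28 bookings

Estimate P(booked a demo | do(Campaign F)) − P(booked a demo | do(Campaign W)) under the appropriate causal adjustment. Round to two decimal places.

-0.16

Because the campaign influences engagement tier, engagement tier is a post-treatment mediator, not a confounder. Stratifying on it would bias the estimate; the causal effect is the crude pooled difference.
The causal difference is the pooled difference: 0.243 − 0.405 = -0.162.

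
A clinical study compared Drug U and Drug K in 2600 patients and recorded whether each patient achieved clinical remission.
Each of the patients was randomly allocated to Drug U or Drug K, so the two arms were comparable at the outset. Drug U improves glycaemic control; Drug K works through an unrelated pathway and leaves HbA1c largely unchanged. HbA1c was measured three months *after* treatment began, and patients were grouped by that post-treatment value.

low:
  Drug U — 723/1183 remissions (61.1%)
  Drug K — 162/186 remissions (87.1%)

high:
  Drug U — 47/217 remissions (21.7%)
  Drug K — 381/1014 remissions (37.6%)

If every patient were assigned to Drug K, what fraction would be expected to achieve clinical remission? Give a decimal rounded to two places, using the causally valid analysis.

0.45

Within every HbA1c level Drug K has the higher rate, yet pooled Drug U does — Simpson's reversal.
HbA1c here is a post-treatment variable shaped by the drug; conditioning on it would introduce bias rather than remove it. The overall comparison is the causal one.
So P(outcome | do(Drug K)) is just the pooled rate for Drug K: 543/1200 = 0.453.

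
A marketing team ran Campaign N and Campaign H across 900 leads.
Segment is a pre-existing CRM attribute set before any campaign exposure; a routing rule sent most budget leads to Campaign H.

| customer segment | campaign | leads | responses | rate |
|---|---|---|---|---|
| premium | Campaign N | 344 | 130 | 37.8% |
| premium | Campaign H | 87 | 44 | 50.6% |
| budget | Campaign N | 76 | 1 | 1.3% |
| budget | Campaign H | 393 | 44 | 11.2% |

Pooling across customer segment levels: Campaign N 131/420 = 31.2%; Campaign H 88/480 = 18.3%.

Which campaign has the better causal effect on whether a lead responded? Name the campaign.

Campaign H

The stratified and pooled comparisons disagree (Campaign H wins within each customer segment; Campaign N wins overall), so the answer turns on the causal role of customer segment.
Since customer segment is a pre-existing factor (not a product of the campaign) and it affects the outcome on its own, it is a confounder. The stratified rates, not the pooled rate, identify the causal effect.
Within each level — premium: 37.8% vs 50.6%; budget: 1.3% vs 11.2% — Campaign H is higher every time.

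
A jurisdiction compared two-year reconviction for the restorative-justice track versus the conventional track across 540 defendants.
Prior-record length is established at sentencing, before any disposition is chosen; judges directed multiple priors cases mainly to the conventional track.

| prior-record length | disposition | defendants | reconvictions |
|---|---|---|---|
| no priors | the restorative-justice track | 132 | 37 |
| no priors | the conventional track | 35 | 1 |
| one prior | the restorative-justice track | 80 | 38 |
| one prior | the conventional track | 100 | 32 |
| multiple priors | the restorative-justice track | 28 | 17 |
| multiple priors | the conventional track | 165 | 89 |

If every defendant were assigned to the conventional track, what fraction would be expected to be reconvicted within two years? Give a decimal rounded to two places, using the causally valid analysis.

0.31

The imbalance in prior-record length arose from how defendants were allocated, not from anything the disposition did; and prior-record length independently affects the outcome. The pooled gap is confounded — condition on prior-record length.
Standardising the conventional track to the population prior-record length mix: 0.309·1/35 + 0.333·32/100 + 0.357·89/165 = 0.308.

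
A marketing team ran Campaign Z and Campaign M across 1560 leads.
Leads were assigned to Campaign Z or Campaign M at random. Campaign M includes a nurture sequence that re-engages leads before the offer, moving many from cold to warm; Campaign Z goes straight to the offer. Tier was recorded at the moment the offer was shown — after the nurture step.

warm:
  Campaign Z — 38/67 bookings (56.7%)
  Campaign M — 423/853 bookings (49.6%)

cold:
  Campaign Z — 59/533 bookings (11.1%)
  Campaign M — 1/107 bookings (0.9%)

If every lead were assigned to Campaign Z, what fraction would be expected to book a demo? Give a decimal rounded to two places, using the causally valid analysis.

Campaign Z is higher inside every engagement tier stratum but Campaign M is higher in aggregate. Whether to stratify depends on how engagement tier relates to the campaign.
The distribution of engagement tier is itself part of what the campaign does — it is an intermediate outcome. Holding it fixed would remove that part of the effect; the total effect is the pooled difference.
So P(outcome | do(Campaign Z)) is just the pooled rate for Campaign Z: 97/600 = 0.162.

0.16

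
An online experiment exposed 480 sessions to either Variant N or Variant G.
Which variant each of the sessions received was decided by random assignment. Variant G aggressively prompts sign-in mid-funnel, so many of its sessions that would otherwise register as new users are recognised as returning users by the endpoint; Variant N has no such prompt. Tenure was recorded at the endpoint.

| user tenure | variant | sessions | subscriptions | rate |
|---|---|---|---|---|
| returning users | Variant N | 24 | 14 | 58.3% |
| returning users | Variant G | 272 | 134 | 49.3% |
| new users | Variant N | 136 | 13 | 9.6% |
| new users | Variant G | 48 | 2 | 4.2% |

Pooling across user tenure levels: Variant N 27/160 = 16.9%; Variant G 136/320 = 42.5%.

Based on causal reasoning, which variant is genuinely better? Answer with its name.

Variant G

The user tenure-specific comparison favours Variant N throughout, but the pooled figures favour Variant G. The question is whether to condition on user tenure.
Because the variant influences user tenure, user tenure is a post-treatment mediator, not a confounder. Stratifying on it would bias the estimate; the causal effect is the crude pooled difference.
Pooled: Variant N 16.9% vs Variant G 42.5%; Variant G is higher overall.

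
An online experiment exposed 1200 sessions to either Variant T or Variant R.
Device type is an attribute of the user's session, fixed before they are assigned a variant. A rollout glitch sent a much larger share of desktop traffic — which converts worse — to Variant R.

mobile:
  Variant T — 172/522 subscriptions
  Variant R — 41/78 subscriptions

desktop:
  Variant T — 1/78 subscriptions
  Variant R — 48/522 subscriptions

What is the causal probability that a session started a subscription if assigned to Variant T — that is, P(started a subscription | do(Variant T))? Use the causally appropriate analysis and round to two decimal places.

0.17

The device type-specific comparison favours Variant R throughout, but the pooled figures favour Variant T. The question is whether to condition on device type.
The imbalance in device type arose from how sessions were allocated, not from anything the variant did; and device type independently affects the outcome. The pooled gap is confounded — condition on device type.
Standardising Variant T to the population device type mix: 0.500·172/522 + 0.500·1/78 = 0.171.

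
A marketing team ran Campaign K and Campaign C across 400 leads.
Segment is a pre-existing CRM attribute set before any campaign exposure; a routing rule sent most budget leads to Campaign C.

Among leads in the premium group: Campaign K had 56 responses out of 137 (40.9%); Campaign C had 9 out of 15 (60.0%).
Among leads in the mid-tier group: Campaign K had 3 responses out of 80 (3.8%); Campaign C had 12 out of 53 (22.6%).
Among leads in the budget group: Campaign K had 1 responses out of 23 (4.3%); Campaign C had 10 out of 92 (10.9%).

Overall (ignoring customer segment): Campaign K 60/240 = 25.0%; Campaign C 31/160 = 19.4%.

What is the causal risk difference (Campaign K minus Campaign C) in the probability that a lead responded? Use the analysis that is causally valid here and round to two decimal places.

Customer segment is set before the campaign has any effect — it is not caused by the campaign — and it independently drives the outcome. That makes it a confounder, so the causal comparison is within customer segment levels.
Adjusting over the population distribution of customer segment: 0.380·(0.409−0.600) + 0.333·(0.037−0.226) + 0.287·(0.043−0.109) = -0.154.

-0.15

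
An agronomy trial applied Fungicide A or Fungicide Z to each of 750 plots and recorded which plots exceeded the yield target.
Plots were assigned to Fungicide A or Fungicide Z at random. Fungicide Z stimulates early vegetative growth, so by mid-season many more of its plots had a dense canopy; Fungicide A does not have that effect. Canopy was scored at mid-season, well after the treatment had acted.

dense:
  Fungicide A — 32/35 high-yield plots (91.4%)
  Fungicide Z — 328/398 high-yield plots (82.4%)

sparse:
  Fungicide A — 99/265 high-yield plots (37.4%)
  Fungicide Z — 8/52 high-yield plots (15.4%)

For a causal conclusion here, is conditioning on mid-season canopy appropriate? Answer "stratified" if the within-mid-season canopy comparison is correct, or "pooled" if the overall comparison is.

Within every mid-season canopy level Fungicide A has the higher rate, yet pooled Fungicide Z does — Simpson's reversal.
Mid-season canopy lies on the pathway fungicide → mid-season canopy → outcome, so adjusting for it blocks the indirect effect. For the total causal effect of fungicide, use the unadjusted pooled rates.
Pooled: Fungicide A 43.7% vs Fungicide Z 74.7%; Fungicide Z is higher overall.

pooled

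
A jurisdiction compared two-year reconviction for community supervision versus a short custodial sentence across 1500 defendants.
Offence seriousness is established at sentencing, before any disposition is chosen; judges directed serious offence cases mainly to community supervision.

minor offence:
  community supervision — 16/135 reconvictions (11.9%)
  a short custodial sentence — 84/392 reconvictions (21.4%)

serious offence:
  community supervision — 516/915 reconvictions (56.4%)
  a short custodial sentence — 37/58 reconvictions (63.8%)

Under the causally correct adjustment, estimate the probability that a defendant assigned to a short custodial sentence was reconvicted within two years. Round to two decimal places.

0.49

Offence seriousness is set before the disposition has any effect — it is not caused by the disposition — and it independently drives the outcome. That makes it a confounder, so the causal comparison is within offence seriousness levels.
Standardising a short custodial sentence to the population offence seriousness mix: 0.351·84/392 + 0.649·37/58 = 0.489.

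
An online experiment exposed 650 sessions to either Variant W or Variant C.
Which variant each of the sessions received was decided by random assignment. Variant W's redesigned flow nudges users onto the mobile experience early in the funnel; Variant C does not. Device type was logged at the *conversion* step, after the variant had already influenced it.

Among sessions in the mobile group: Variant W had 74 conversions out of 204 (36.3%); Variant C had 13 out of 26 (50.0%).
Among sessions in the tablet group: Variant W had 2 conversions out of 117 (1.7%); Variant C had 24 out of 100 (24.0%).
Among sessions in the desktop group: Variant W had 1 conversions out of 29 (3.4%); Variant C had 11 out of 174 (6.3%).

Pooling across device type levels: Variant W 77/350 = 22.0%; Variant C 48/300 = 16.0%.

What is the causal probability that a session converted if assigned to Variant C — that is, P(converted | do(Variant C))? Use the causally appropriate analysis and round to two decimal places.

Within every device type level Variant C has the higher rate, yet pooled Variant W does — Simpson's reversal.
Device type here is a post-treatment variable shaped by the variant; conditioning on it would introduce bias rather than remove it. The overall comparison is the causal one.
So P(outcome | do(Variant C)) is just the pooled rate for Variant C: 48/300 = 0.160.

0.16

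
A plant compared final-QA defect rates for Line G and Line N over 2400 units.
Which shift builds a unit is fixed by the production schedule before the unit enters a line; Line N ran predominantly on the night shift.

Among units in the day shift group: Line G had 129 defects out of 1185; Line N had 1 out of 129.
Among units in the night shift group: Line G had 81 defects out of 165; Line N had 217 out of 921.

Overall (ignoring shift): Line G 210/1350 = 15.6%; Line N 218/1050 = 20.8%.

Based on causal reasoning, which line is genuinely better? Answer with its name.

Line N

Shift satisfies the back-door criterion: it is not a descendant of the line, and it blocks the spurious path from line to outcome. Adjusting for it (i.e., using the within-shift rates) gives the causal effect.
Within each level — day shift: 10.9% vs 0.8%; night shift: 49.1% vs 23.6% — Line N is lower every time.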